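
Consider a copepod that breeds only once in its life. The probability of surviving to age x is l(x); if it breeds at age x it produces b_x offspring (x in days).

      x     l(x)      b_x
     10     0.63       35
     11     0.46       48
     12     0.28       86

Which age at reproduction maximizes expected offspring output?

Expected offspring if breeding at age x = l(x) × b_x:
  age 10: 0.63 × 35 = 22.050
  age 11: 0.46 × 48 = 22.080
  age 12: 0.28 × 86 = 24.080
Maximum at age 12 (24.080).

12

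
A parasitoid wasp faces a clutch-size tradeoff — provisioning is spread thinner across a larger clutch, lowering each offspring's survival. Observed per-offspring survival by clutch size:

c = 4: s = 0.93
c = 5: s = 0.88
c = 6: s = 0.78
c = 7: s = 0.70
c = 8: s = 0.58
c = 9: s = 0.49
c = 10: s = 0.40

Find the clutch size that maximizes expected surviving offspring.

7

Expected surviving offspring = c × s(c):
  c=4: 4 × 0.93 = 3.720
  c=5: 5 × 0.88 = 4.400
  c=6: 6 × 0.78 = 4.680
  c=7: 7 × 0.70 = 4.900
  c=8: 8 × 0.58 = 4.640
  c=9: 9 × 0.49 = 4.410
  c=10: 10 × 0.40 = 4.000
Maximum at c = 7 (4.900 surviving offspring).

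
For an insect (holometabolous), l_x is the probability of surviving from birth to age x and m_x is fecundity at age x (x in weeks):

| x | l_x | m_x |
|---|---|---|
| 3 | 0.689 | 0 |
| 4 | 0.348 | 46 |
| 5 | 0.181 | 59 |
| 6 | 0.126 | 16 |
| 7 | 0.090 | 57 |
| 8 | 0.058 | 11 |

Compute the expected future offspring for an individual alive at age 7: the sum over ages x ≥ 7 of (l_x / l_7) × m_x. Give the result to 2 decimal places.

l_7 = 0.090. Conditional survival from age 7 to x is l_x / l_7.
  x=7: (0.090/0.090) × 57 = 57.0000
  x=8: (0.058/0.090) × 11 = 7.0889
Sum = 57.0000 + 7.0889 = 64.0889

64.09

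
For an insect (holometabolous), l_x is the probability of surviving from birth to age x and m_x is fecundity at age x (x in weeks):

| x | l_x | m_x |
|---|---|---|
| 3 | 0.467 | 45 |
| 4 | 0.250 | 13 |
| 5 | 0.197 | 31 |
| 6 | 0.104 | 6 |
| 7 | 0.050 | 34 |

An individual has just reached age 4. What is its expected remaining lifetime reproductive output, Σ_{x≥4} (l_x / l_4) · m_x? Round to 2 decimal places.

l_4 = 0.250. Conditional survival from age 4 to x is l_x / l_4.
  x=4: (0.250/0.250) × 13 = 13.0000
  x=5: (0.197/0.250) × 31 = 24.4280
  x=6: (0.104/0.250) × 6 = 2.4960
  x=7: (0.050/0.250) × 34 = 6.8000
Sum = 13.0000 + 24.4280 + 2.4960 + 6.8000 = 46.7240

46.72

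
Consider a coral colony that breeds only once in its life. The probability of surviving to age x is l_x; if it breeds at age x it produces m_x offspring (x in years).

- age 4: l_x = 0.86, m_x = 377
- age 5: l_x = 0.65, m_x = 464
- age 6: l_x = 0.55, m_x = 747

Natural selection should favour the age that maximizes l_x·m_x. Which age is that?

Expected offspring if breeding at age x = l_x × m_x:
  age 4: 0.86 × 377 = 324.220
  age 5: 0.65 × 464 = 301.600
  age 6: 0.55 × 747 = 410.850
Maximum at age 6 (410.850).

6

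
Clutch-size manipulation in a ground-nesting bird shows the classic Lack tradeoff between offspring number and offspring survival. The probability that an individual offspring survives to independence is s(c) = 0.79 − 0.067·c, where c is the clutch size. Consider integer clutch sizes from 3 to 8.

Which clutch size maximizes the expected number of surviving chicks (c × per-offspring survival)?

6

Expected surviving chicks = c × s(c):
  c=3: 3 × 0.589 = 1.767
  c=4: 4 × 0.522 = 2.088
  c=5: 5 × 0.455 = 2.275
  c=6: 6 × 0.388 = 2.328
  c=7: 7 × 0.321 = 2.247
  c=8: 8 × 0.254 = 2.032
Maximum at c = 6 (2.328 surviving chicks).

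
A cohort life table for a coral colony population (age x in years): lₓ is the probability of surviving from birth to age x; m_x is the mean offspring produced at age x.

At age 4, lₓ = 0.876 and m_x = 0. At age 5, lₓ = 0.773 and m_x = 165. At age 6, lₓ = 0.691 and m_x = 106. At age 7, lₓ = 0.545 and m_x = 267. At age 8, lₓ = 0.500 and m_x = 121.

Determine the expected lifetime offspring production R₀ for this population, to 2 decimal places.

406.81

R₀ = Σ lₓ m_x:
  age 4: 0.876 × 0 = 0.0000
  age 5: 0.773 × 165 = 127.5450
  age 6: 0.691 × 106 = 73.2460
  age 7: 0.545 × 267 = 145.5150
  age 8: 0.500 × 121 = 60.5000
R₀ = 0.0000 + 127.5450 + 73.2460 + 145.5150 + 60.5000 = 406.8060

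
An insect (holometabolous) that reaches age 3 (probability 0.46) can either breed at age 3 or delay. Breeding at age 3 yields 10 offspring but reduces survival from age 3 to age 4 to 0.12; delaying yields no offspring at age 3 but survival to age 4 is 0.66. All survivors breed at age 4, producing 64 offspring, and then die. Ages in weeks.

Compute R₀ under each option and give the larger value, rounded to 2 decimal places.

breed at age 3: R₀ = 0.46 × (10 + 0.12 × 64) = 0.46 × 17.6800 = 8.1328
delay to age 4: R₀ = 0.46 × (0.66 × 64) = 0.46 × 42.2400 = 19.4304
Higher: delay to age 4 (19.4304).

19.43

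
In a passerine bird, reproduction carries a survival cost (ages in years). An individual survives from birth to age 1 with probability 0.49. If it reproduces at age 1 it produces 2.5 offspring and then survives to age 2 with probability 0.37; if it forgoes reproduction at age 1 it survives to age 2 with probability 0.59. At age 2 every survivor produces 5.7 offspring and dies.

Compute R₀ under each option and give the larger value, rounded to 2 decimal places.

breed at age 1: R₀ = 0.49 × (2.5 + 0.37 × 5.7) = 0.49 × 4.6090 = 2.2584
delay to age 2: R₀ = 0.49 × (0.59 × 5.7) = 0.49 × 3.3630 = 1.6479
Higher: breed at age 1 (2.2584).

2.26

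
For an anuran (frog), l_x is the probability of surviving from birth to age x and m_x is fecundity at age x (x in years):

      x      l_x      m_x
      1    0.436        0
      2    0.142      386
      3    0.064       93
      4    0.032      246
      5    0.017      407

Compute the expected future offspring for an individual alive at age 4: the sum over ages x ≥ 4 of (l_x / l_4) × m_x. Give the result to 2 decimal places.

l_4 = 0.032. Conditional survival from age 4 to x is l_x / l_4.
  x=4: (0.032/0.032) × 246 = 246.0000
  x=5: (0.017/0.032) × 407 = 216.2188
Sum = 246.0000 + 216.2188 = 462.2188

462.22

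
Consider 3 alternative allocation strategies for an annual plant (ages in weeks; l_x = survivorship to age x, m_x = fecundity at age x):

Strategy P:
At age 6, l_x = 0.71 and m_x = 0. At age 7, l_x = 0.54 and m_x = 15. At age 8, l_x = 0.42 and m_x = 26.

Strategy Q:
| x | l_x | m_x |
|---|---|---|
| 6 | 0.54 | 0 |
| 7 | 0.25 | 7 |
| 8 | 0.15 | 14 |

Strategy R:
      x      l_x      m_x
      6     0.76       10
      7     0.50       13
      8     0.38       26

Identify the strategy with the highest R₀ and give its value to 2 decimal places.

Strategy P: R₀ = 0.71×0 + 0.54×15 + 0.42×26 = 19.0200
Strategy Q: R₀ = 0.54×0 + 0.25×7 + 0.15×14 = 3.8500
Strategy R: R₀ = 0.76×10 + 0.50×13 + 0.38×26 = 23.9800
Highest R₀: strategy R with 23.9800.

23.98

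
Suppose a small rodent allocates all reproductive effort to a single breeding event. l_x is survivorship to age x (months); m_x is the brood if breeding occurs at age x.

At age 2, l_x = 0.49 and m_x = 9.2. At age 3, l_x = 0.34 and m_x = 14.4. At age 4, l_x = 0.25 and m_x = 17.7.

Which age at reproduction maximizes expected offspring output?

Expected offspring if breeding at age x = l_x × m_x:
  age 2: 0.49 × 9.2 = 4.508
  age 3: 0.34 × 14.4 = 4.896
  age 4: 0.25 × 17.7 = 4.425
Maximum at age 3 (4.896).

3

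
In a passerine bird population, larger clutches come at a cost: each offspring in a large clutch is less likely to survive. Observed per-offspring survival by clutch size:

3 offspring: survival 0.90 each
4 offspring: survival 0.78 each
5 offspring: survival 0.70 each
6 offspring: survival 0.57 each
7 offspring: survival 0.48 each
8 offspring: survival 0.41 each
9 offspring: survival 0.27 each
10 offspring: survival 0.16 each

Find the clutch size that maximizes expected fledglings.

Expected fledglings = c × s(c):
  c=3: 3 × 0.90 = 2.700
  c=4: 4 × 0.78 = 3.120
  c=5: 5 × 0.70 = 3.500
  c=6: 6 × 0.57 = 3.420
  c=7: 7 × 0.48 = 3.360
  c=8: 8 × 0.41 = 3.280
  c=9: 9 × 0.27 = 2.430
  c=10: 10 × 0.16 = 1.600
Maximum at c = 5 (3.500 fledglings).

5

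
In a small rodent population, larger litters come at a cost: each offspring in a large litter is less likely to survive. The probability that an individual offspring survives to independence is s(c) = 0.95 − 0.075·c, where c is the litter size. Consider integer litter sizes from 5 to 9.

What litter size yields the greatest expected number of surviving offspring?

Expected surviving offspring = c × s(c):
  c=5: 5 × 0.575 = 2.875
  c=6: 6 × 0.500 = 3.000
  c=7: 7 × 0.425 = 2.975
  c=8: 8 × 0.350 = 2.800
  c=9: 9 × 0.275 = 2.475
Maximum at c = 6 (3.000 surviving offspring).

6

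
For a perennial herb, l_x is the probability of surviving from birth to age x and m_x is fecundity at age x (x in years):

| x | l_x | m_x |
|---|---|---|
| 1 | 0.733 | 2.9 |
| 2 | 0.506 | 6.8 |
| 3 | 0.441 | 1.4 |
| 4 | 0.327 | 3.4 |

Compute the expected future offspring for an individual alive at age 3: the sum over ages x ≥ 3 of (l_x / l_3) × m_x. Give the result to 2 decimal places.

l_3 = 0.441. Conditional survival from age 3 to x is l_x / l_3.
  x=3: (0.441/0.441) × 1.4 = 1.4000
  x=4: (0.327/0.441) × 3.4 = 2.5211
Sum = 1.4000 + 2.5211 = 3.9211

3.92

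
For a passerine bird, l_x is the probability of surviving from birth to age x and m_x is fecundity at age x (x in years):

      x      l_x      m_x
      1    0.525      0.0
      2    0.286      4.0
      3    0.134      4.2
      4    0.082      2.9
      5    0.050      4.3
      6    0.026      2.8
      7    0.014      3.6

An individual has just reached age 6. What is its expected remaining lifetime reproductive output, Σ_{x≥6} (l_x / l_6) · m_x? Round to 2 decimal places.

l_6 = 0.026. Conditional survival from age 6 to x is l_x / l_6.
  x=6: (0.026/0.026) × 2.8 = 2.8000
  x=7: (0.014/0.026) × 3.6 = 1.9385
Sum = 2.8000 + 1.9385 = 4.7385

4.74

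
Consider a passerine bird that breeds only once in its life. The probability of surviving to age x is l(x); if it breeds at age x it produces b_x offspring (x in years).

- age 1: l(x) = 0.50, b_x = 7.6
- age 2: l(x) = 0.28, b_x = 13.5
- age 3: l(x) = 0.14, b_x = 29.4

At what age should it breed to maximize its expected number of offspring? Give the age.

3

Expected offspring if breeding at age x = l(x) × b_x:
  age 1: 0.50 × 7.6 = 3.800
  age 2: 0.28 × 13.5 = 3.780
  age 3: 0.14 × 29.4 = 4.116
Maximum at age 3 (4.116).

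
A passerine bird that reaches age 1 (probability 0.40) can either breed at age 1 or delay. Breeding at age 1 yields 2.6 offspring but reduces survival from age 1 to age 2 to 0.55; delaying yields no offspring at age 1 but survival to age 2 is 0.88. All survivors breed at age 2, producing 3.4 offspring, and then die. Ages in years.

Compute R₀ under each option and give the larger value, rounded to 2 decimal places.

breed at age 1: R₀ = 0.40 × (2.6 + 0.55 × 3.4) = 0.40 × 4.4700 = 1.7880
delay to age 2: R₀ = 0.40 × (0.88 × 3.4) = 0.40 × 2.9920 = 1.1968
Higher: breed at age 1 (1.7880).

1.79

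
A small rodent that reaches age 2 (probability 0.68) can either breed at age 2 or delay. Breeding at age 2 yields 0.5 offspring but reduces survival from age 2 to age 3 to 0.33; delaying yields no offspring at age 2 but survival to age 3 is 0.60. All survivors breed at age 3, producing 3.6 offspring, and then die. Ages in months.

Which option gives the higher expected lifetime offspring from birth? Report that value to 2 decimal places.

1.47

breed at age 2: R₀ = 0.68 × (0.5 + 0.33 × 3.6) = 0.68 × 1.6880 = 1.1478
delay to age 3: R₀ = 0.68 × (0.60 × 3.6) = 0.68 × 2.1600 = 1.4688
Higher: delay to age 3 (1.4688).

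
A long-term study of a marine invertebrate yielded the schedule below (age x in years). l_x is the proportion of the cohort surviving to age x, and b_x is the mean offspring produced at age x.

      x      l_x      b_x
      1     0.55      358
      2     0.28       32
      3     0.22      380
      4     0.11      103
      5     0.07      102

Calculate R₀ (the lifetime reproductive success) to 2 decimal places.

R₀ = Σ l_x b_x:
  age 1: 0.55 × 358 = 196.9000
  age 2: 0.28 × 32 = 8.9600
  age 3: 0.22 × 380 = 83.6000
  age 4: 0.11 × 103 = 11.3300
  age 5: 0.07 × 102 = 7.1400
R₀ = 196.9000 + 8.9600 + 83.6000 + 11.3300 + 7.1400 = 307.9300

307.93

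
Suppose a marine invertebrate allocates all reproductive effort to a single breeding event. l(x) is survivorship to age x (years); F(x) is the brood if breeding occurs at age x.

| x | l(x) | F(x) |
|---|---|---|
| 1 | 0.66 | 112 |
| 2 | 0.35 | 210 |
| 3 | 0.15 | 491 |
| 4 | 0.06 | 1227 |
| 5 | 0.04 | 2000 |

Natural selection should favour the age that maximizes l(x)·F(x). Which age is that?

Expected offspring if breeding at age x = l(x) × F(x):
  age 1: 0.66 × 112 = 73.920
  age 2: 0.35 × 210 = 73.500
  age 3: 0.15 × 491 = 73.650
  age 4: 0.06 × 1227 = 73.620
  age 5: 0.04 × 2000 = 80.000
Maximum at age 5 (80.000).

5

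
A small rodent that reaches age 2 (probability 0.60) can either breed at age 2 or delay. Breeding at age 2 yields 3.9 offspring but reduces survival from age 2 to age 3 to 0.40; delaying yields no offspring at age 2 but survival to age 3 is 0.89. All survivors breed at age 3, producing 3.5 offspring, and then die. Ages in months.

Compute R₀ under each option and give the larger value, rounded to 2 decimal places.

3.18

breed at age 2: R₀ = 0.60 × (3.9 + 0.40 × 3.5) = 0.60 × 5.3000 = 3.1800
delay to age 3: R₀ = 0.60 × (0.89 × 3.5) = 0.60 × 3.1150 = 1.8690
Higher: breed at age 2 (3.1800).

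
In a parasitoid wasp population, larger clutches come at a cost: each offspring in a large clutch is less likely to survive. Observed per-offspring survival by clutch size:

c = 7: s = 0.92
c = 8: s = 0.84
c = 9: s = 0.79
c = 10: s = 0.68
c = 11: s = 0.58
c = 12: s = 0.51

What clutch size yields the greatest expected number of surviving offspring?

Expected surviving offspring = c × s(c):
  c=7: 7 × 0.92 = 6.440
  c=8: 8 × 0.84 = 6.720
  c=9: 9 × 0.79 = 7.110
  c=10: 10 × 0.68 = 6.800
  c=11: 11 × 0.58 = 6.380
  c=12: 12 × 0.51 = 6.120
Maximum at c = 9 (7.110 surviving offspring).

9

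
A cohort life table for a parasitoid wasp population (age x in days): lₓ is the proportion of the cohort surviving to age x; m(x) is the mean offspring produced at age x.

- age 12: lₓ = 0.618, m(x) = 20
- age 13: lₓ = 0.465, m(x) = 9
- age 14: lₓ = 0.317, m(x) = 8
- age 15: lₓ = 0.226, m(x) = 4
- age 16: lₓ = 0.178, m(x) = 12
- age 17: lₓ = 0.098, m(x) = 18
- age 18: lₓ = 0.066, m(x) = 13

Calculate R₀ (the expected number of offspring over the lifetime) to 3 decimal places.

24.743

R₀ = Σ lₓ m(x):
  age 12: 0.618 × 20 = 12.3600
  age 13: 0.465 × 9 = 4.1850
  age 14: 0.317 × 8 = 2.5360
  age 15: 0.226 × 4 = 0.9040
  age 16: 0.178 × 12 = 2.1360
  age 17: 0.098 × 18 = 1.7640
  age 18: 0.066 × 13 = 0.8580
R₀ = 12.3600 + 4.1850 + 2.5360 + 0.9040 + 2.1360 + 1.7640 + 0.8580 = 24.7430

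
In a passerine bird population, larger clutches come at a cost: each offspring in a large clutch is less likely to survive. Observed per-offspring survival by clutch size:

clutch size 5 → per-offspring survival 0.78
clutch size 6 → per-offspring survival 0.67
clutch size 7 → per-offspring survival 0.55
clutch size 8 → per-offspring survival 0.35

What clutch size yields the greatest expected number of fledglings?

Expected fledglings = c × s(c):
  c=5: 5 × 0.78 = 3.900
  c=6: 6 × 0.67 = 4.020
  c=7: 7 × 0.55 = 3.850
  c=8: 8 × 0.35 = 2.800
Maximum at c = 6 (4.020 fledglings).

6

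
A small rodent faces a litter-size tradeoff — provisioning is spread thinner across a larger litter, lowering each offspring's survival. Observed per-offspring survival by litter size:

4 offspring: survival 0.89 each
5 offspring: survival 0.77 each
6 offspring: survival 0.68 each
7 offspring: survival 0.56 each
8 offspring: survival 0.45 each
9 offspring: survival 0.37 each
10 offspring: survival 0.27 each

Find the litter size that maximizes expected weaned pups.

6

Expected weaned pups = c × s(c):
  c=4: 4 × 0.89 = 3.560
  c=5: 5 × 0.77 = 3.850
  c=6: 6 × 0.68 = 4.080
  c=7: 7 × 0.56 = 3.920
  c=8: 8 × 0.45 = 3.600
  c=9: 9 × 0.37 = 3.330
  c=10: 10 × 0.27 = 2.700
Maximum at c = 6 (4.080 weaned pups).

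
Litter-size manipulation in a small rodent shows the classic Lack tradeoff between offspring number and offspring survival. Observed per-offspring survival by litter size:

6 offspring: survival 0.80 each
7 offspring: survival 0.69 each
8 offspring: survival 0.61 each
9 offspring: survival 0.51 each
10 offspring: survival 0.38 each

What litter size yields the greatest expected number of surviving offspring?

Expected surviving offspring = c × s(c):
  c=6: 6 × 0.80 = 4.800
  c=7: 7 × 0.69 = 4.830
  c=8: 8 × 0.61 = 4.880
  c=9: 9 × 0.51 = 4.590
  c=10: 10 × 0.38 = 3.800
Maximum at c = 8 (4.880 surviving offspring).

8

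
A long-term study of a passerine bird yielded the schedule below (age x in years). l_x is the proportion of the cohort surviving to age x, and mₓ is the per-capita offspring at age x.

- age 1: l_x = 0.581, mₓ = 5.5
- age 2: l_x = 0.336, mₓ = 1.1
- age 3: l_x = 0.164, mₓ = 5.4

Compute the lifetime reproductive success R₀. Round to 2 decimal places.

4.45

R₀ = Σ l_x mₓ:
  age 1: 0.581 × 5.5 = 3.1955
  age 2: 0.336 × 1.1 = 0.3696
  age 3: 0.164 × 5.4 = 0.8856
R₀ = 3.1955 + 0.3696 + 0.8856 = 4.4507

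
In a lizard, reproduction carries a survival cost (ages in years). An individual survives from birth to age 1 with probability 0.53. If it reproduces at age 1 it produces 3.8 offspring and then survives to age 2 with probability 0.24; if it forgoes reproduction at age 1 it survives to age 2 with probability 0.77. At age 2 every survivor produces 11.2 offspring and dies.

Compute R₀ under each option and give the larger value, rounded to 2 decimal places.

breed at age 1: R₀ = 0.53 × (3.8 + 0.24 × 11.2) = 0.53 × 6.4880 = 3.4386
delay to age 2: R₀ = 0.53 × (0.77 × 11.2) = 0.53 × 8.6240 = 4.5707
Higher: delay to age 2 (4.5707).

4.57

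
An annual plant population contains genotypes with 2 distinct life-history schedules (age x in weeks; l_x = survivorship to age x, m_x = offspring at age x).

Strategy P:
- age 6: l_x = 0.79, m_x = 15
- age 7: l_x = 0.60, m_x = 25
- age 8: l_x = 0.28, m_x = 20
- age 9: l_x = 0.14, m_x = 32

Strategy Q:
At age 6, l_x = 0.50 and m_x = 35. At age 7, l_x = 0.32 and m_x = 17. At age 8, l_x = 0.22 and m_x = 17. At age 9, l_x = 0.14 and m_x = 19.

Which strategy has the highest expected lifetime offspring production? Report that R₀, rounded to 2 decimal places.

Strategy P: R₀ = 0.79×15 + 0.60×25 + 0.28×20 + 0.14×32 = 36.9300
Strategy Q: R₀ = 0.50×35 + 0.32×17 + 0.22×17 + 0.14×19 = 29.3400
Highest R₀: strategy P with 36.9300.

36.93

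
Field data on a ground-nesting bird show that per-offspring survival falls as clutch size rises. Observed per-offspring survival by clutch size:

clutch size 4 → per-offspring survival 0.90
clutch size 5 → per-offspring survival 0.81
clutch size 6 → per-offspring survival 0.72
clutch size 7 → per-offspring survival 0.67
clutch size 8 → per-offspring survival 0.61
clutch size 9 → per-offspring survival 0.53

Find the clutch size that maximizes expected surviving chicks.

8

Expected surviving chicks = c × s(c):
  c=4: 4 × 0.90 = 3.600
  c=5: 5 × 0.81 = 4.050
  c=6: 6 × 0.72 = 4.320
  c=7: 7 × 0.67 = 4.690
  c=8: 8 × 0.61 = 4.880
  c=9: 9 × 0.53 = 4.770
Maximum at c = 8 (4.880 surviving chicks).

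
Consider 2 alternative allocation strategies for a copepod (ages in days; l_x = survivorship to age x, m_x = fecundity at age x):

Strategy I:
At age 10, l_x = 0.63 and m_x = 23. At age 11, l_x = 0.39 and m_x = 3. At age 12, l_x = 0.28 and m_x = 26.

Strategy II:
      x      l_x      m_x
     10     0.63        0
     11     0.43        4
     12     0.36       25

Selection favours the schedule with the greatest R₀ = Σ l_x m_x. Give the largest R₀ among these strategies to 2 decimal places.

22.94

Strategy I: R₀ = 0.63×23 + 0.39×3 + 0.28×26 = 22.9400
Strategy II: R₀ = 0.63×0 + 0.43×4 + 0.36×25 = 10.7200
Highest R₀: strategy I with 22.9400.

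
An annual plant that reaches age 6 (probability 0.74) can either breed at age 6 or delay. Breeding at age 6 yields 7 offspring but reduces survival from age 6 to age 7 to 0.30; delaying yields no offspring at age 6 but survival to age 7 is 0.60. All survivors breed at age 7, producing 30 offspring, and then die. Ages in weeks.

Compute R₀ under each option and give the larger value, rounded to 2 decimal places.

breed at age 6: R₀ = 0.74 × (7 + 0.30 × 30) = 0.74 × 16.0000 = 11.8400
delay to age 7: R₀ = 0.74 × (0.60 × 30) = 0.74 × 18.0000 = 13.3200
Higher: delay to age 7 (13.3200).

13.32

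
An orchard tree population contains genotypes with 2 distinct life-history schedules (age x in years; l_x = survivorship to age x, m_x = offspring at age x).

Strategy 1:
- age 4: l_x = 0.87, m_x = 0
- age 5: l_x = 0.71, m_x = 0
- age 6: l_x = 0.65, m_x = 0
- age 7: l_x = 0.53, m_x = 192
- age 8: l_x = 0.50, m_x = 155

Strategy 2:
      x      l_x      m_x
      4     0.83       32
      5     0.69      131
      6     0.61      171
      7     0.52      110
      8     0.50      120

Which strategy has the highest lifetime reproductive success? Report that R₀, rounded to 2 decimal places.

338.46

Strategy 1: R₀ = 0.87×0 + 0.71×0 + 0.65×0 + 0.53×192 + 0.50×155 = 179.2600
Strategy 2: R₀ = 0.83×32 + 0.69×131 + 0.61×171 + 0.52×110 + 0.50×120 = 338.4600
Highest R₀: strategy 2 with 338.4600.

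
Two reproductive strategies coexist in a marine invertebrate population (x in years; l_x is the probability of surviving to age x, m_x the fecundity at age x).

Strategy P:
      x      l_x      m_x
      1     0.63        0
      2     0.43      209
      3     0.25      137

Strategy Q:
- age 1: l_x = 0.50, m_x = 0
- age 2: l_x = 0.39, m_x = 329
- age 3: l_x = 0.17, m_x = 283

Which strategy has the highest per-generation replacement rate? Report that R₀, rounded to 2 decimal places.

Strategy P: R₀ = 0.63×0 + 0.43×209 + 0.25×137 = 124.1200
Strategy Q: R₀ = 0.50×0 + 0.39×329 + 0.17×283 = 176.4200
Highest R₀: strategy Q with 176.4200.

176.42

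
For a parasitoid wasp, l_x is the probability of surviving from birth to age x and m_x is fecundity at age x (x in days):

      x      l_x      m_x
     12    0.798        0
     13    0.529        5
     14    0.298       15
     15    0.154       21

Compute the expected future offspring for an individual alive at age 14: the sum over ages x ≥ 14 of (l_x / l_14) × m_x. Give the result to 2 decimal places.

25.85

l_14 = 0.298. Conditional survival from age 14 to x is l_x / l_14.
  x=14: (0.298/0.298) × 15 = 15.0000
  x=15: (0.154/0.298) × 21 = 10.8523
Sum = 15.0000 + 10.8523 = 25.8523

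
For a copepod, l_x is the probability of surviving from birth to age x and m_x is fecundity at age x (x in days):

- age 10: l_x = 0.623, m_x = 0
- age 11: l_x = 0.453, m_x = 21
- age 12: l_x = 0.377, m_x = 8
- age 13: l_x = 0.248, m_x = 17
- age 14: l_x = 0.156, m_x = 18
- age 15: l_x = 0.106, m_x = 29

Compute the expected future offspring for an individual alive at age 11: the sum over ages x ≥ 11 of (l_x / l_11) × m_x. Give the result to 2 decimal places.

l_11 = 0.453. Conditional survival from age 11 to x is l_x / l_11.
  x=11: (0.453/0.453) × 21 = 21.0000
  x=12: (0.377/0.453) × 8 = 6.6578
  x=13: (0.248/0.453) × 17 = 9.3068
  x=14: (0.156/0.453) × 18 = 6.1987
  x=15: (0.106/0.453) × 29 = 6.7859
Sum = 21.0000 + 6.6578 + 9.3068 + 6.1987 + 6.7859 = 49.9492

49.95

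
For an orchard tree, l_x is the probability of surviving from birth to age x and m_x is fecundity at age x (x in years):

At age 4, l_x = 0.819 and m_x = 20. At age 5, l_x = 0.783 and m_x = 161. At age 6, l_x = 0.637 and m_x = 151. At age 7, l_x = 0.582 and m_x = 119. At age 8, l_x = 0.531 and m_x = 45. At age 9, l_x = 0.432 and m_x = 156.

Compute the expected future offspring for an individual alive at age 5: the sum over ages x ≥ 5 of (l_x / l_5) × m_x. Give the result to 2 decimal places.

l_5 = 0.783. Conditional survival from age 5 to x is l_x / l_5.
  x=5: (0.783/0.783) × 161 = 161.0000
  x=6: (0.637/0.783) × 151 = 122.8442
  x=7: (0.582/0.783) × 119 = 88.4521
  x=8: (0.531/0.783) × 45 = 30.5172
  x=9: (0.432/0.783) × 156 = 86.0690
Sum = 161.0000 + 122.8442 + 88.4521 + 30.5172 + 86.0690 = 488.8825

488.88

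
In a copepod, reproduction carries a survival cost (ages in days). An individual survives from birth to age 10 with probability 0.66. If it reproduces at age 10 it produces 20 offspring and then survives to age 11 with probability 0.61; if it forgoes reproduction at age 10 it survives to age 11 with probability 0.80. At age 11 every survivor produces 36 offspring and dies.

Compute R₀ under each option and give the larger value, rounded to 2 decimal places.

breed at age 10: R₀ = 0.66 × (20 + 0.61 × 36) = 0.66 × 41.9600 = 27.6936
delay to age 11: R₀ = 0.66 × (0.80 × 36) = 0.66 × 28.8000 = 19.0080
Higher: breed at age 10 (27.6936).

27.69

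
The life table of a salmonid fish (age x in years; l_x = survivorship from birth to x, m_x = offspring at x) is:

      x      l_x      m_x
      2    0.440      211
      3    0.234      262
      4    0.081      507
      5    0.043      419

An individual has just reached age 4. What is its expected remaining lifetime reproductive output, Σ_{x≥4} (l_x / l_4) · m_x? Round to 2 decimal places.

729.43

l_4 = 0.081. Conditional survival from age 4 to x is l_x / l_4.
  x=4: (0.081/0.081) × 507 = 507.0000
  x=5: (0.043/0.081) × 419 = 222.4321
Sum = 507.0000 + 222.4321 = 729.4321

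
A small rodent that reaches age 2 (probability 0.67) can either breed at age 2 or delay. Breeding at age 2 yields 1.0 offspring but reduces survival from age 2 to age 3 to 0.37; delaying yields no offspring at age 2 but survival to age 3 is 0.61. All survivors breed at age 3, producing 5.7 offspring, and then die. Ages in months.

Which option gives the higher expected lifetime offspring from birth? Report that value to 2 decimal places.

breed at age 2: R₀ = 0.67 × (1.0 + 0.37 × 5.7) = 0.67 × 3.1090 = 2.0830
delay to age 3: R₀ = 0.67 × (0.61 × 5.7) = 0.67 × 3.4770 = 2.3296
Higher: delay to age 3 (2.3296).

2.33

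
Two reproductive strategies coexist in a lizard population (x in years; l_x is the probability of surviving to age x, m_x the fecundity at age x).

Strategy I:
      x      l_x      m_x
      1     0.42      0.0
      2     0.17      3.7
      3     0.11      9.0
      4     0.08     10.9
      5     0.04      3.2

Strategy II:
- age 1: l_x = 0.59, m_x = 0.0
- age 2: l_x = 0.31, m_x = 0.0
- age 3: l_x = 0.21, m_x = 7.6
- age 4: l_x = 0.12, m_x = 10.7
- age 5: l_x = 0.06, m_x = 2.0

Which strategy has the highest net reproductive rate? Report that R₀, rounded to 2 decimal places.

Strategy I: R₀ = 0.42×0.0 + 0.17×3.7 + 0.11×9.0 + 0.08×10.9 + 0.04×3.2 = 2.6190
Strategy II: R₀ = 0.59×0.0 + 0.31×0.0 + 0.21×7.6 + 0.12×10.7 + 0.06×2.0 = 3.0000
Highest R₀: strategy II with 3.0000.

3.00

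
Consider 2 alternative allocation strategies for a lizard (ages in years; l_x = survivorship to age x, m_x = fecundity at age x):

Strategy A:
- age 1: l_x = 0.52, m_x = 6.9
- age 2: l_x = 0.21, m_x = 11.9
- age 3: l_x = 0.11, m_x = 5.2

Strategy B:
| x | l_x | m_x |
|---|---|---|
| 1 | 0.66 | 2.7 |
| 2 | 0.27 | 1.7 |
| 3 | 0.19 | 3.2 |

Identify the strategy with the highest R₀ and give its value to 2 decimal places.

Strategy A: R₀ = 0.52×6.9 + 0.21×11.9 + 0.11×5.2 = 6.6590
Strategy B: R₀ = 0.66×2.7 + 0.27×1.7 + 0.19×3.2 = 2.8490
Highest R₀: strategy A with 6.6590.

6.66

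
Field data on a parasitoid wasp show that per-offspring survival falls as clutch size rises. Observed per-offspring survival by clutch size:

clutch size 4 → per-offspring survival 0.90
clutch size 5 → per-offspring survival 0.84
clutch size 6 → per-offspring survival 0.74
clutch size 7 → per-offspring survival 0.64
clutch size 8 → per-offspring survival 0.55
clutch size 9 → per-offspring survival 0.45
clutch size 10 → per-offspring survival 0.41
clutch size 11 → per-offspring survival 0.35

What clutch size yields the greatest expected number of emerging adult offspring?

Expected emerging adult offspring = c × s(c):
  c=4: 4 × 0.90 = 3.600
  c=5: 5 × 0.84 = 4.200
  c=6: 6 × 0.74 = 4.440
  c=7: 7 × 0.64 = 4.480
  c=8: 8 × 0.55 = 4.400
  c=9: 9 × 0.45 = 4.050
  c=10: 10 × 0.41 = 4.100
  c=11: 11 × 0.35 = 3.850
Maximum at c = 7 (4.480 emerging adult offspring).

7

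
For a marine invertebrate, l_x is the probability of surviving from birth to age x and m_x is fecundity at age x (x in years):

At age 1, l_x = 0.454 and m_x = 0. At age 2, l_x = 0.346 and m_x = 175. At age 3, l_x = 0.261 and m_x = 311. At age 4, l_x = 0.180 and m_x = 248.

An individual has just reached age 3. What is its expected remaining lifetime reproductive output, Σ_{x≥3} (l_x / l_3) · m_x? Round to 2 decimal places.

482.03

l_3 = 0.261. Conditional survival from age 3 to x is l_x / l_3.
  x=3: (0.261/0.261) × 311 = 311.0000
  x=4: (0.180/0.261) × 248 = 171.0345
Sum = 311.0000 + 171.0345 = 482.0345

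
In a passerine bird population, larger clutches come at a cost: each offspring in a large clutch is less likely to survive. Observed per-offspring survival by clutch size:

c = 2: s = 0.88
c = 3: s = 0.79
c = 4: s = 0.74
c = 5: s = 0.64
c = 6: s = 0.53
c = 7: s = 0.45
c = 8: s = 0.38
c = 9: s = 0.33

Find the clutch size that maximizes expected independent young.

Expected independent young = c × s(c):
  c=2: 2 × 0.88 = 1.760
  c=3: 3 × 0.79 = 2.370
  c=4: 4 × 0.74 = 2.960
  c=5: 5 × 0.64 = 3.200
  c=6: 6 × 0.53 = 3.180
  c=7: 7 × 0.45 = 3.150
  c=8: 8 × 0.38 = 3.040
  c=9: 9 × 0.33 = 2.970
Maximum at c = 5 (3.200 independent young).

5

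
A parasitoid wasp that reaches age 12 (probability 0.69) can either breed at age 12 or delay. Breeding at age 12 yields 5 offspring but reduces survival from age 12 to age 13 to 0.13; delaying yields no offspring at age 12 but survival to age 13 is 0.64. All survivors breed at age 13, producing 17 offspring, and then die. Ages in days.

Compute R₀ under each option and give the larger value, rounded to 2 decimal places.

breed at age 12: R₀ = 0.69 × (5 + 0.13 × 17) = 0.69 × 7.2100 = 4.9749
delay to age 13: R₀ = 0.69 × (0.64 × 17) = 0.69 × 10.8800 = 7.5072
Higher: delay to age 13 (7.5072).

7.51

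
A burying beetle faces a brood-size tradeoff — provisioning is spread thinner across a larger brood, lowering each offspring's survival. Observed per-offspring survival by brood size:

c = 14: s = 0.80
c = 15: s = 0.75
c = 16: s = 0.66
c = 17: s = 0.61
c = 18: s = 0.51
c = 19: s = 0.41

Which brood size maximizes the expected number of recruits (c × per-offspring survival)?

Expected recruits = c × s(c):
  c=14: 14 × 0.80 = 11.200
  c=15: 15 × 0.75 = 11.250
  c=16: 16 × 0.66 = 10.560
  c=17: 17 × 0.61 = 10.370
  c=18: 18 × 0.51 = 9.180
  c=19: 19 × 0.41 = 7.790
Maximum at c = 15 (11.250 recruits).

15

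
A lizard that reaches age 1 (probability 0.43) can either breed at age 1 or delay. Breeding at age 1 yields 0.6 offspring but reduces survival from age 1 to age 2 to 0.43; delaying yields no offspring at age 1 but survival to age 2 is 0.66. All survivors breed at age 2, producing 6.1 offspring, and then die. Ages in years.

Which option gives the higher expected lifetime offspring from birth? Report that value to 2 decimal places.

1.73

breed at age 1: R₀ = 0.43 × (0.6 + 0.43 × 6.1) = 0.43 × 3.2230 = 1.3859
delay to age 2: R₀ = 0.43 × (0.66 × 6.1) = 0.43 × 4.0260 = 1.7312
Higher: delay to age 2 (1.7312).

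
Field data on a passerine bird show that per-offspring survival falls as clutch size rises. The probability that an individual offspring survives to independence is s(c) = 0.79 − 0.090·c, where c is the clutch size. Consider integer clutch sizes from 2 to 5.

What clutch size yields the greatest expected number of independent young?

4

Expected independent young = c × s(c):
  c=2: 2 × 0.610 = 1.220
  c=3: 3 × 0.520 = 1.560
  c=4: 4 × 0.430 = 1.720
  c=5: 5 × 0.340 = 1.700
Maximum at c = 4 (1.720 independent young).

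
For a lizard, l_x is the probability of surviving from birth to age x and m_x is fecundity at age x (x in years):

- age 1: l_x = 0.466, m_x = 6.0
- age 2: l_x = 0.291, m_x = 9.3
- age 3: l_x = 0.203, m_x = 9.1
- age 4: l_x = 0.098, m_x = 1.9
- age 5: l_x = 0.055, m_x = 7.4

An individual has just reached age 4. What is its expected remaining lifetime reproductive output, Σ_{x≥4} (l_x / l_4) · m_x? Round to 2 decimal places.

6.05

l_4 = 0.098. Conditional survival from age 4 to x is l_x / l_4.
  x=4: (0.098/0.098) × 1.9 = 1.9000
  x=5: (0.055/0.098) × 7.4 = 4.1531
Sum = 1.9000 + 4.1531 = 6.0531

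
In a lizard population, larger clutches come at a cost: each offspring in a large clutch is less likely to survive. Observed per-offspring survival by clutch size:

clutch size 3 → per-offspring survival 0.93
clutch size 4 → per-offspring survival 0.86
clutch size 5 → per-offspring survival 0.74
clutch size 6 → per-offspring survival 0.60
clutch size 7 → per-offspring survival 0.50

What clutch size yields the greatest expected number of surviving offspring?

Expected surviving offspring = c × s(c):
  c=3: 3 × 0.93 = 2.790
  c=4: 4 × 0.86 = 3.440
  c=5: 5 × 0.74 = 3.700
  c=6: 6 × 0.60 = 3.600
  c=7: 7 × 0.50 = 3.500
Maximum at c = 5 (3.700 surviving offspring).

5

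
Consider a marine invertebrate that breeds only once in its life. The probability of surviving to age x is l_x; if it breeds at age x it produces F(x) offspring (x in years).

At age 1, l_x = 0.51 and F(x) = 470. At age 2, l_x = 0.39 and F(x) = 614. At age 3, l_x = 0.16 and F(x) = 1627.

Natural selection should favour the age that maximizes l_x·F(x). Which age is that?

Expected offspring if breeding at age x = l_x × F(x):
  age 1: 0.51 × 470 = 239.700
  age 2: 0.39 × 614 = 239.460
  age 3: 0.16 × 1627 = 260.320
Maximum at age 3 (260.320).

3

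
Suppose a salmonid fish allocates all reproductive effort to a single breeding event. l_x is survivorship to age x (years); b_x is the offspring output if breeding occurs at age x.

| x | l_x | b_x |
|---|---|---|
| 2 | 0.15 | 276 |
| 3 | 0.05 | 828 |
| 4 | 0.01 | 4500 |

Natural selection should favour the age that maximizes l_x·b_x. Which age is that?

Expected offspring if breeding at age x = l_x × b_x:
  age 2: 0.15 × 276 = 41.400
  age 3: 0.05 × 828 = 41.400
  age 4: 0.01 × 4500 = 45.000
Maximum at age 4 (45.000).

4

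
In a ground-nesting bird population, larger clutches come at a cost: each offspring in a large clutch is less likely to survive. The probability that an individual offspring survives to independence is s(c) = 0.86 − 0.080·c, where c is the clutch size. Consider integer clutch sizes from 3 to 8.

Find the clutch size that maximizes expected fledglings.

5

Expected fledglings = c × s(c):
  c=3: 3 × 0.620 = 1.860
  c=4: 4 × 0.540 = 2.160
  c=5: 5 × 0.460 = 2.300
  c=6: 6 × 0.380 = 2.280
  c=7: 7 × 0.300 = 2.100
  c=8: 8 × 0.220 = 1.760
Maximum at c = 5 (2.300 fledglings).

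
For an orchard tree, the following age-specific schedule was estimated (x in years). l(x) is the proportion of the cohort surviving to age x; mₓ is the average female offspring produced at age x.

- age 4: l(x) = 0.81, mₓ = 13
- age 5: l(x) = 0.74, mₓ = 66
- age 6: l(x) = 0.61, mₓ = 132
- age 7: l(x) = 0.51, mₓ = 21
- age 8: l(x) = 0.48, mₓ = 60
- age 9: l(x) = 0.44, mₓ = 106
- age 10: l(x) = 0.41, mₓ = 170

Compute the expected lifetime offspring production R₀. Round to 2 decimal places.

295.74

R₀ = Σ l(x) mₓ:
  age 4: 0.81 × 13 = 10.5300
  age 5: 0.74 × 66 = 48.8400
  age 6: 0.61 × 132 = 80.5200
  age 7: 0.51 × 21 = 10.7100
  age 8: 0.48 × 60 = 28.8000
  age 9: 0.44 × 106 = 46.6400
  age 10: 0.41 × 170 = 69.7000
R₀ = 10.5300 + 48.8400 + 80.5200 + 10.7100 + 28.8000 + 46.6400 + 69.7000 = 295.7400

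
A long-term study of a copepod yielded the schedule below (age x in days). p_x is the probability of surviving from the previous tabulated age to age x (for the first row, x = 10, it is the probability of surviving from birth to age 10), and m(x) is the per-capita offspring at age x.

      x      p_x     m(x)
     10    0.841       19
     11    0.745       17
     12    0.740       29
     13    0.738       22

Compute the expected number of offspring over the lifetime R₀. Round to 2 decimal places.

Survivorship from birth: l_x = p_10·p_11·…·p_x.
  l_10 = 0.84100
  l_11 = 0.62655
  l_12 = 0.46364
  l_13 = 0.34217
R₀ = Σ l_x m(x):
  age 10: 0.84100 × 19 = 15.9790
  age 11: 0.62655 × 17 = 10.6514
  age 12: 0.46364 × 29 = 13.4456
  age 13: 0.34217 × 22 = 7.5277
R₀ = 15.9790 + 10.6514 + 13.4456 + 7.5277 = 47.6037

47.60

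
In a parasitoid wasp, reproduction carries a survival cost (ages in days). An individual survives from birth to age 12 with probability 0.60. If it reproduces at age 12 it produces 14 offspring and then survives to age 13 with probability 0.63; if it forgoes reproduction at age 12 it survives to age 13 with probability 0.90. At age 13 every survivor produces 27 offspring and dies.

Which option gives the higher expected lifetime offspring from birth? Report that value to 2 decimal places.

18.61

breed at age 12: R₀ = 0.60 × (14 + 0.63 × 27) = 0.60 × 31.0100 = 18.6060
delay to age 13: R₀ = 0.60 × (0.90 × 27) = 0.60 × 24.3000 = 14.5800
Higher: breed at age 12 (18.6060).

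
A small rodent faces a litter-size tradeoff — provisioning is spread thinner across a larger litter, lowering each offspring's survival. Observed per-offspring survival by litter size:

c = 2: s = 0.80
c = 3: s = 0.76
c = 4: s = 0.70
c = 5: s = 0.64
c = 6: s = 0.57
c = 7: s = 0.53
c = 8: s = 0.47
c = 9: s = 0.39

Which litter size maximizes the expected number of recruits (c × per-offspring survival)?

Expected recruits = c × s(c):
  c=2: 2 × 0.80 = 1.600
  c=3: 3 × 0.76 = 2.280
  c=4: 4 × 0.70 = 2.800
  c=5: 5 × 0.64 = 3.200
  c=6: 6 × 0.57 = 3.420
  c=7: 7 × 0.53 = 3.710
  c=8: 8 × 0.47 = 3.760
  c=9: 9 × 0.39 = 3.510
Maximum at c = 8 (3.760 recruits).

8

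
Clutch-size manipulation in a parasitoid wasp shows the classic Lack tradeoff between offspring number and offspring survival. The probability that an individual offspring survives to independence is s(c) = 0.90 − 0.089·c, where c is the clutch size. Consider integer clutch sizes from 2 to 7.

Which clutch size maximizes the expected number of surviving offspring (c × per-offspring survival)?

Expected surviving offspring = c × s(c):
  c=2: 2 × 0.722 = 1.444
  c=3: 3 × 0.633 = 1.899
  c=4: 4 × 0.544 = 2.176
  c=5: 5 × 0.455 = 2.275
  c=6: 6 × 0.366 = 2.196
  c=7: 7 × 0.277 = 1.939
Maximum at c = 5 (2.275 surviving offspring).

5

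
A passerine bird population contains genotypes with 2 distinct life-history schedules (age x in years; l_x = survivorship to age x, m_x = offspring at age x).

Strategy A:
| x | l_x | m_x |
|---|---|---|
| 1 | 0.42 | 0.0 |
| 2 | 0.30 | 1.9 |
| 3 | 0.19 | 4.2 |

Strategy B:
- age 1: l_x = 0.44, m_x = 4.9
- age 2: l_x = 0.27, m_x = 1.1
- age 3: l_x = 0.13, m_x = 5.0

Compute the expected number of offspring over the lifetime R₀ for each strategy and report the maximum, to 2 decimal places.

Strategy A: R₀ = 0.42×0.0 + 0.30×1.9 + 0.19×4.2 = 1.3680
Strategy B: R₀ = 0.44×4.9 + 0.27×1.1 + 0.13×5.0 = 3.1030
Highest R₀: strategy B with 3.1030.

3.10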